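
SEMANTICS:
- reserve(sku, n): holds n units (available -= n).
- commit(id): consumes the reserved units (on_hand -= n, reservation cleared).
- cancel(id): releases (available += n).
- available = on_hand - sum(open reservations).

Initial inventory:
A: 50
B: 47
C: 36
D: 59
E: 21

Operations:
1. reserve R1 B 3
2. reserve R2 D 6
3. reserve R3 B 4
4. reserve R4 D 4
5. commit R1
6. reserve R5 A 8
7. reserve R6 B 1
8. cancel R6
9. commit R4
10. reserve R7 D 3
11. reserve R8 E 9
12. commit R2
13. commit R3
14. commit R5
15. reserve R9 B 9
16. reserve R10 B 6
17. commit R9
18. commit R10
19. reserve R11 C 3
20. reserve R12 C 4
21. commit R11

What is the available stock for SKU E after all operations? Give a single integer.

Step 1: reserve R1 B 3 -> on_hand[A=50 B=47 C=36 D=59 E=21] avail[A=50 B=44 C=36 D=59 E=21] open={R1}
Step 2: reserve R2 D 6 -> on_hand[A=50 B=47 C=36 D=59 E=21] avail[A=50 B=44 C=36 D=53 E=21] open={R1,R2}
Step 3: reserve R3 B 4 -> on_hand[A=50 B=47 C=36 D=59 E=21] avail[A=50 B=40 C=36 D=53 E=21] open={R1,R2,R3}
Step 4: reserve R4 D 4 -> on_hand[A=50 B=47 C=36 D=59 E=21] avail[A=50 B=40 C=36 D=49 E=21] open={R1,R2,R3,R4}
Step 5: commit R1 -> on_hand[A=50 B=44 C=36 D=59 E=21] avail[A=50 B=40 C=36 D=49 E=21] open={R2,R3,R4}
Step 6: reserve R5 A 8 -> on_hand[A=50 B=44 C=36 D=59 E=21] avail[A=42 B=40 C=36 D=49 E=21] open={R2,R3,R4,R5}
Step 7: reserve R6 B 1 -> on_hand[A=50 B=44 C=36 D=59 E=21] avail[A=42 B=39 C=36 D=49 E=21] open={R2,R3,R4,R5,R6}
Step 8: cancel R6 -> on_hand[A=50 B=44 C=36 D=59 E=21] avail[A=42 B=40 C=36 D=49 E=21] open={R2,R3,R4,R5}
Step 9: commit R4 -> on_hand[A=50 B=44 C=36 D=55 E=21] avail[A=42 B=40 C=36 D=49 E=21] open={R2,R3,R5}
Step 10: reserve R7 D 3 -> on_hand[A=50 B=44 C=36 D=55 E=21] avail[A=42 B=40 C=36 D=46 E=21] open={R2,R3,R5,R7}
Step 11: reserve R8 E 9 -> on_hand[A=50 B=44 C=36 D=55 E=21] avail[A=42 B=40 C=36 D=46 E=12] open={R2,R3,R5,R7,R8}
Step 12: commit R2 -> on_hand[A=50 B=44 C=36 D=49 E=21] avail[A=42 B=40 C=36 D=46 E=12] open={R3,R5,R7,R8}
Step 13: commit R3 -> on_hand[A=50 B=40 C=36 D=49 E=21] avail[A=42 B=40 C=36 D=46 E=12] open={R5,R7,R8}
Step 14: commit R5 -> on_hand[A=42 B=40 C=36 D=49 E=21] avail[A=42 B=40 C=36 D=46 E=12] open={R7,R8}
Step 15: reserve R9 B 9 -> on_hand[A=42 B=40 C=36 D=49 E=21] avail[A=42 B=31 C=36 D=46 E=12] open={R7,R8,R9}
Step 16: reserve R10 B 6 -> on_hand[A=42 B=40 C=36 D=49 E=21] avail[A=42 B=25 C=36 D=46 E=12] open={R10,R7,R8,R9}
Step 17: commit R9 -> on_hand[A=42 B=31 C=36 D=49 E=21] avail[A=42 B=25 C=36 D=46 E=12] open={R10,R7,R8}
Step 18: commit R10 -> on_hand[A=42 B=25 C=36 D=49 E=21] avail[A=42 B=25 C=36 D=46 E=12] open={R7,R8}
Step 19: reserve R11 C 3 -> on_hand[A=42 B=25 C=36 D=49 E=21] avail[A=42 B=25 C=33 D=46 E=12] open={R11,R7,R8}
Step 20: reserve R12 C 4 -> on_hand[A=42 B=25 C=36 D=49 E=21] avail[A=42 B=25 C=29 D=46 E=12] open={R11,R12,R7,R8}
Step 21: commit R11 -> on_hand[A=42 B=25 C=33 D=49 E=21] avail[A=42 B=25 C=29 D=46 E=12] open={R12,R7,R8}
Final available[E] = 12

Answer: 12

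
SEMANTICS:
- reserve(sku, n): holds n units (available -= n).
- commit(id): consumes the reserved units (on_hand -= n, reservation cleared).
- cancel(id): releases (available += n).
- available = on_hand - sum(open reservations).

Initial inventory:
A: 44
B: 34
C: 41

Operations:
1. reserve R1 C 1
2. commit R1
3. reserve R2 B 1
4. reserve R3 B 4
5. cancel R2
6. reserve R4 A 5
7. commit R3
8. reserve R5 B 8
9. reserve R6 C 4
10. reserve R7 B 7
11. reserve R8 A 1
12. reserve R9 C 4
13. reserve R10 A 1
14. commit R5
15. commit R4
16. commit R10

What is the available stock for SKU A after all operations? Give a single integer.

Answer: 37

Derivation:
Step 1: reserve R1 C 1 -> on_hand[A=44 B=34 C=41] avail[A=44 B=34 C=40] open={R1}
Step 2: commit R1 -> on_hand[A=44 B=34 C=40] avail[A=44 B=34 C=40] open={}
Step 3: reserve R2 B 1 -> on_hand[A=44 B=34 C=40] avail[A=44 B=33 C=40] open={R2}
Step 4: reserve R3 B 4 -> on_hand[A=44 B=34 C=40] avail[A=44 B=29 C=40] open={R2,R3}
Step 5: cancel R2 -> on_hand[A=44 B=34 C=40] avail[A=44 B=30 C=40] open={R3}
Step 6: reserve R4 A 5 -> on_hand[A=44 B=34 C=40] avail[A=39 B=30 C=40] open={R3,R4}
Step 7: commit R3 -> on_hand[A=44 B=30 C=40] avail[A=39 B=30 C=40] open={R4}
Step 8: reserve R5 B 8 -> on_hand[A=44 B=30 C=40] avail[A=39 B=22 C=40] open={R4,R5}
Step 9: reserve R6 C 4 -> on_hand[A=44 B=30 C=40] avail[A=39 B=22 C=36] open={R4,R5,R6}
Step 10: reserve R7 B 7 -> on_hand[A=44 B=30 C=40] avail[A=39 B=15 C=36] open={R4,R5,R6,R7}
Step 11: reserve R8 A 1 -> on_hand[A=44 B=30 C=40] avail[A=38 B=15 C=36] open={R4,R5,R6,R7,R8}
Step 12: reserve R9 C 4 -> on_hand[A=44 B=30 C=40] avail[A=38 B=15 C=32] open={R4,R5,R6,R7,R8,R9}
Step 13: reserve R10 A 1 -> on_hand[A=44 B=30 C=40] avail[A=37 B=15 C=32] open={R10,R4,R5,R6,R7,R8,R9}
Step 14: commit R5 -> on_hand[A=44 B=22 C=40] avail[A=37 B=15 C=32] open={R10,R4,R6,R7,R8,R9}
Step 15: commit R4 -> on_hand[A=39 B=22 C=40] avail[A=37 B=15 C=32] open={R10,R6,R7,R8,R9}
Step 16: commit R10 -> on_hand[A=38 B=22 C=40] avail[A=37 B=15 C=32] open={R6,R7,R8,R9}
Final available[A] = 37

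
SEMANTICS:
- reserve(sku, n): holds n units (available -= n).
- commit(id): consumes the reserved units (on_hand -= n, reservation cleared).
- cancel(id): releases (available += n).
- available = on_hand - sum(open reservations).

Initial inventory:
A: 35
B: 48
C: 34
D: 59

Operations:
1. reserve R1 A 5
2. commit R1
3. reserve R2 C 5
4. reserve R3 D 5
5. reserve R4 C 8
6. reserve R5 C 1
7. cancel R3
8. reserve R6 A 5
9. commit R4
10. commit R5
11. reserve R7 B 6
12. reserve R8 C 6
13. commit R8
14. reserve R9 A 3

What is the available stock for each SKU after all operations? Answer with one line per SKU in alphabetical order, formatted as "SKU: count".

Step 1: reserve R1 A 5 -> on_hand[A=35 B=48 C=34 D=59] avail[A=30 B=48 C=34 D=59] open={R1}
Step 2: commit R1 -> on_hand[A=30 B=48 C=34 D=59] avail[A=30 B=48 C=34 D=59] open={}
Step 3: reserve R2 C 5 -> on_hand[A=30 B=48 C=34 D=59] avail[A=30 B=48 C=29 D=59] open={R2}
Step 4: reserve R3 D 5 -> on_hand[A=30 B=48 C=34 D=59] avail[A=30 B=48 C=29 D=54] open={R2,R3}
Step 5: reserve R4 C 8 -> on_hand[A=30 B=48 C=34 D=59] avail[A=30 B=48 C=21 D=54] open={R2,R3,R4}
Step 6: reserve R5 C 1 -> on_hand[A=30 B=48 C=34 D=59] avail[A=30 B=48 C=20 D=54] open={R2,R3,R4,R5}
Step 7: cancel R3 -> on_hand[A=30 B=48 C=34 D=59] avail[A=30 B=48 C=20 D=59] open={R2,R4,R5}
Step 8: reserve R6 A 5 -> on_hand[A=30 B=48 C=34 D=59] avail[A=25 B=48 C=20 D=59] open={R2,R4,R5,R6}
Step 9: commit R4 -> on_hand[A=30 B=48 C=26 D=59] avail[A=25 B=48 C=20 D=59] open={R2,R5,R6}
Step 10: commit R5 -> on_hand[A=30 B=48 C=25 D=59] avail[A=25 B=48 C=20 D=59] open={R2,R6}
Step 11: reserve R7 B 6 -> on_hand[A=30 B=48 C=25 D=59] avail[A=25 B=42 C=20 D=59] open={R2,R6,R7}
Step 12: reserve R8 C 6 -> on_hand[A=30 B=48 C=25 D=59] avail[A=25 B=42 C=14 D=59] open={R2,R6,R7,R8}
Step 13: commit R8 -> on_hand[A=30 B=48 C=19 D=59] avail[A=25 B=42 C=14 D=59] open={R2,R6,R7}
Step 14: reserve R9 A 3 -> on_hand[A=30 B=48 C=19 D=59] avail[A=22 B=42 C=14 D=59] open={R2,R6,R7,R9}

Answer: A: 22
B: 42
C: 14
D: 59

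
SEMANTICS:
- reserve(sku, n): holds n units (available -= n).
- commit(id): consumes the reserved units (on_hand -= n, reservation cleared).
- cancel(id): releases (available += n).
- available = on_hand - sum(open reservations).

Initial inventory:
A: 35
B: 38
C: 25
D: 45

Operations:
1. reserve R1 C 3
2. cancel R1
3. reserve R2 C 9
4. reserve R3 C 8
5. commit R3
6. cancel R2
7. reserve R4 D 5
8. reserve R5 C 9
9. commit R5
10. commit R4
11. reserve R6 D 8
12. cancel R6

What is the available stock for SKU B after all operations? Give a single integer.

Answer: 38

Derivation:
Step 1: reserve R1 C 3 -> on_hand[A=35 B=38 C=25 D=45] avail[A=35 B=38 C=22 D=45] open={R1}
Step 2: cancel R1 -> on_hand[A=35 B=38 C=25 D=45] avail[A=35 B=38 C=25 D=45] open={}
Step 3: reserve R2 C 9 -> on_hand[A=35 B=38 C=25 D=45] avail[A=35 B=38 C=16 D=45] open={R2}
Step 4: reserve R3 C 8 -> on_hand[A=35 B=38 C=25 D=45] avail[A=35 B=38 C=8 D=45] open={R2,R3}
Step 5: commit R3 -> on_hand[A=35 B=38 C=17 D=45] avail[A=35 B=38 C=8 D=45] open={R2}
Step 6: cancel R2 -> on_hand[A=35 B=38 C=17 D=45] avail[A=35 B=38 C=17 D=45] open={}
Step 7: reserve R4 D 5 -> on_hand[A=35 B=38 C=17 D=45] avail[A=35 B=38 C=17 D=40] open={R4}
Step 8: reserve R5 C 9 -> on_hand[A=35 B=38 C=17 D=45] avail[A=35 B=38 C=8 D=40] open={R4,R5}
Step 9: commit R5 -> on_hand[A=35 B=38 C=8 D=45] avail[A=35 B=38 C=8 D=40] open={R4}
Step 10: commit R4 -> on_hand[A=35 B=38 C=8 D=40] avail[A=35 B=38 C=8 D=40] open={}
Step 11: reserve R6 D 8 -> on_hand[A=35 B=38 C=8 D=40] avail[A=35 B=38 C=8 D=32] open={R6}
Step 12: cancel R6 -> on_hand[A=35 B=38 C=8 D=40] avail[A=35 B=38 C=8 D=40] open={}
Final available[B] = 38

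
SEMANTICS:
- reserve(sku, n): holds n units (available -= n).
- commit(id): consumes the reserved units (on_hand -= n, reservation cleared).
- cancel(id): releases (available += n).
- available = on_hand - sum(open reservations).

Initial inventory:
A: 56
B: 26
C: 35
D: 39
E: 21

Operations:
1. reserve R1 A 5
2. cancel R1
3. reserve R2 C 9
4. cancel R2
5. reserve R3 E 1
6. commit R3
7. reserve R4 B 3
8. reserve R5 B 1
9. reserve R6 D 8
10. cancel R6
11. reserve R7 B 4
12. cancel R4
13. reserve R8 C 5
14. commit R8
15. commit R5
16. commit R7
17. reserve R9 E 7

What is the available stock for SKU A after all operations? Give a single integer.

Step 1: reserve R1 A 5 -> on_hand[A=56 B=26 C=35 D=39 E=21] avail[A=51 B=26 C=35 D=39 E=21] open={R1}
Step 2: cancel R1 -> on_hand[A=56 B=26 C=35 D=39 E=21] avail[A=56 B=26 C=35 D=39 E=21] open={}
Step 3: reserve R2 C 9 -> on_hand[A=56 B=26 C=35 D=39 E=21] avail[A=56 B=26 C=26 D=39 E=21] open={R2}
Step 4: cancel R2 -> on_hand[A=56 B=26 C=35 D=39 E=21] avail[A=56 B=26 C=35 D=39 E=21] open={}
Step 5: reserve R3 E 1 -> on_hand[A=56 B=26 C=35 D=39 E=21] avail[A=56 B=26 C=35 D=39 E=20] open={R3}
Step 6: commit R3 -> on_hand[A=56 B=26 C=35 D=39 E=20] avail[A=56 B=26 C=35 D=39 E=20] open={}
Step 7: reserve R4 B 3 -> on_hand[A=56 B=26 C=35 D=39 E=20] avail[A=56 B=23 C=35 D=39 E=20] open={R4}
Step 8: reserve R5 B 1 -> on_hand[A=56 B=26 C=35 D=39 E=20] avail[A=56 B=22 C=35 D=39 E=20] open={R4,R5}
Step 9: reserve R6 D 8 -> on_hand[A=56 B=26 C=35 D=39 E=20] avail[A=56 B=22 C=35 D=31 E=20] open={R4,R5,R6}
Step 10: cancel R6 -> on_hand[A=56 B=26 C=35 D=39 E=20] avail[A=56 B=22 C=35 D=39 E=20] open={R4,R5}
Step 11: reserve R7 B 4 -> on_hand[A=56 B=26 C=35 D=39 E=20] avail[A=56 B=18 C=35 D=39 E=20] open={R4,R5,R7}
Step 12: cancel R4 -> on_hand[A=56 B=26 C=35 D=39 E=20] avail[A=56 B=21 C=35 D=39 E=20] open={R5,R7}
Step 13: reserve R8 C 5 -> on_hand[A=56 B=26 C=35 D=39 E=20] avail[A=56 B=21 C=30 D=39 E=20] open={R5,R7,R8}
Step 14: commit R8 -> on_hand[A=56 B=26 C=30 D=39 E=20] avail[A=56 B=21 C=30 D=39 E=20] open={R5,R7}
Step 15: commit R5 -> on_hand[A=56 B=25 C=30 D=39 E=20] avail[A=56 B=21 C=30 D=39 E=20] open={R7}
Step 16: commit R7 -> on_hand[A=56 B=21 C=30 D=39 E=20] avail[A=56 B=21 C=30 D=39 E=20] open={}
Step 17: reserve R9 E 7 -> on_hand[A=56 B=21 C=30 D=39 E=20] avail[A=56 B=21 C=30 D=39 E=13] open={R9}
Final available[A] = 56

Answer: 56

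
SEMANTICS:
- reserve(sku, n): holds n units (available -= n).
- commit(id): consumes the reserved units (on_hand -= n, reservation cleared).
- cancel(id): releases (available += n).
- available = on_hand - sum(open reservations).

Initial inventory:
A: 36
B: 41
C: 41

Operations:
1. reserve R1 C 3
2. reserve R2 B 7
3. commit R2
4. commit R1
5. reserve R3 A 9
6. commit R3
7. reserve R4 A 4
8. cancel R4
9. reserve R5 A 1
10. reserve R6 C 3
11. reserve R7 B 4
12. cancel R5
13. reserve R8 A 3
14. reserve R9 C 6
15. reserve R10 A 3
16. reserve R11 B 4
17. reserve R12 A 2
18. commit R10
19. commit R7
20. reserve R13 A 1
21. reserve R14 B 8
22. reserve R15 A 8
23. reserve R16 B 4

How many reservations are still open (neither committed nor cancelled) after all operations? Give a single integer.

Step 1: reserve R1 C 3 -> on_hand[A=36 B=41 C=41] avail[A=36 B=41 C=38] open={R1}
Step 2: reserve R2 B 7 -> on_hand[A=36 B=41 C=41] avail[A=36 B=34 C=38] open={R1,R2}
Step 3: commit R2 -> on_hand[A=36 B=34 C=41] avail[A=36 B=34 C=38] open={R1}
Step 4: commit R1 -> on_hand[A=36 B=34 C=38] avail[A=36 B=34 C=38] open={}
Step 5: reserve R3 A 9 -> on_hand[A=36 B=34 C=38] avail[A=27 B=34 C=38] open={R3}
Step 6: commit R3 -> on_hand[A=27 B=34 C=38] avail[A=27 B=34 C=38] open={}
Step 7: reserve R4 A 4 -> on_hand[A=27 B=34 C=38] avail[A=23 B=34 C=38] open={R4}
Step 8: cancel R4 -> on_hand[A=27 B=34 C=38] avail[A=27 B=34 C=38] open={}
Step 9: reserve R5 A 1 -> on_hand[A=27 B=34 C=38] avail[A=26 B=34 C=38] open={R5}
Step 10: reserve R6 C 3 -> on_hand[A=27 B=34 C=38] avail[A=26 B=34 C=35] open={R5,R6}
Step 11: reserve R7 B 4 -> on_hand[A=27 B=34 C=38] avail[A=26 B=30 C=35] open={R5,R6,R7}
Step 12: cancel R5 -> on_hand[A=27 B=34 C=38] avail[A=27 B=30 C=35] open={R6,R7}
Step 13: reserve R8 A 3 -> on_hand[A=27 B=34 C=38] avail[A=24 B=30 C=35] open={R6,R7,R8}
Step 14: reserve R9 C 6 -> on_hand[A=27 B=34 C=38] avail[A=24 B=30 C=29] open={R6,R7,R8,R9}
Step 15: reserve R10 A 3 -> on_hand[A=27 B=34 C=38] avail[A=21 B=30 C=29] open={R10,R6,R7,R8,R9}
Step 16: reserve R11 B 4 -> on_hand[A=27 B=34 C=38] avail[A=21 B=26 C=29] open={R10,R11,R6,R7,R8,R9}
Step 17: reserve R12 A 2 -> on_hand[A=27 B=34 C=38] avail[A=19 B=26 C=29] open={R10,R11,R12,R6,R7,R8,R9}
Step 18: commit R10 -> on_hand[A=24 B=34 C=38] avail[A=19 B=26 C=29] open={R11,R12,R6,R7,R8,R9}
Step 19: commit R7 -> on_hand[A=24 B=30 C=38] avail[A=19 B=26 C=29] open={R11,R12,R6,R8,R9}
Step 20: reserve R13 A 1 -> on_hand[A=24 B=30 C=38] avail[A=18 B=26 C=29] open={R11,R12,R13,R6,R8,R9}
Step 21: reserve R14 B 8 -> on_hand[A=24 B=30 C=38] avail[A=18 B=18 C=29] open={R11,R12,R13,R14,R6,R8,R9}
Step 22: reserve R15 A 8 -> on_hand[A=24 B=30 C=38] avail[A=10 B=18 C=29] open={R11,R12,R13,R14,R15,R6,R8,R9}
Step 23: reserve R16 B 4 -> on_hand[A=24 B=30 C=38] avail[A=10 B=14 C=29] open={R11,R12,R13,R14,R15,R16,R6,R8,R9}
Open reservations: ['R11', 'R12', 'R13', 'R14', 'R15', 'R16', 'R6', 'R8', 'R9'] -> 9

Answer: 9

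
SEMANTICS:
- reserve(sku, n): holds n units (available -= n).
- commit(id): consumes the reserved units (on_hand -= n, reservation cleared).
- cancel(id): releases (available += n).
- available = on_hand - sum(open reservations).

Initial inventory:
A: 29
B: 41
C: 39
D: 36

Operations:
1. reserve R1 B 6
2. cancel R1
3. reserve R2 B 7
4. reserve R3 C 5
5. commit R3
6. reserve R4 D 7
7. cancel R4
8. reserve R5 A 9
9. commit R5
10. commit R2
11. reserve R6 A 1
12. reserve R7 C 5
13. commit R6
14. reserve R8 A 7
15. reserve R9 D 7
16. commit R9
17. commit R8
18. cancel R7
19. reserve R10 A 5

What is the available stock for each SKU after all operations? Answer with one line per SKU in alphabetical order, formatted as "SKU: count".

Answer: A: 7
B: 34
C: 34
D: 29

Derivation:
Step 1: reserve R1 B 6 -> on_hand[A=29 B=41 C=39 D=36] avail[A=29 B=35 C=39 D=36] open={R1}
Step 2: cancel R1 -> on_hand[A=29 B=41 C=39 D=36] avail[A=29 B=41 C=39 D=36] open={}
Step 3: reserve R2 B 7 -> on_hand[A=29 B=41 C=39 D=36] avail[A=29 B=34 C=39 D=36] open={R2}
Step 4: reserve R3 C 5 -> on_hand[A=29 B=41 C=39 D=36] avail[A=29 B=34 C=34 D=36] open={R2,R3}
Step 5: commit R3 -> on_hand[A=29 B=41 C=34 D=36] avail[A=29 B=34 C=34 D=36] open={R2}
Step 6: reserve R4 D 7 -> on_hand[A=29 B=41 C=34 D=36] avail[A=29 B=34 C=34 D=29] open={R2,R4}
Step 7: cancel R4 -> on_hand[A=29 B=41 C=34 D=36] avail[A=29 B=34 C=34 D=36] open={R2}
Step 8: reserve R5 A 9 -> on_hand[A=29 B=41 C=34 D=36] avail[A=20 B=34 C=34 D=36] open={R2,R5}
Step 9: commit R5 -> on_hand[A=20 B=41 C=34 D=36] avail[A=20 B=34 C=34 D=36] open={R2}
Step 10: commit R2 -> on_hand[A=20 B=34 C=34 D=36] avail[A=20 B=34 C=34 D=36] open={}
Step 11: reserve R6 A 1 -> on_hand[A=20 B=34 C=34 D=36] avail[A=19 B=34 C=34 D=36] open={R6}
Step 12: reserve R7 C 5 -> on_hand[A=20 B=34 C=34 D=36] avail[A=19 B=34 C=29 D=36] open={R6,R7}
Step 13: commit R6 -> on_hand[A=19 B=34 C=34 D=36] avail[A=19 B=34 C=29 D=36] open={R7}
Step 14: reserve R8 A 7 -> on_hand[A=19 B=34 C=34 D=36] avail[A=12 B=34 C=29 D=36] open={R7,R8}
Step 15: reserve R9 D 7 -> on_hand[A=19 B=34 C=34 D=36] avail[A=12 B=34 C=29 D=29] open={R7,R8,R9}
Step 16: commit R9 -> on_hand[A=19 B=34 C=34 D=29] avail[A=12 B=34 C=29 D=29] open={R7,R8}
Step 17: commit R8 -> on_hand[A=12 B=34 C=34 D=29] avail[A=12 B=34 C=29 D=29] open={R7}
Step 18: cancel R7 -> on_hand[A=12 B=34 C=34 D=29] avail[A=12 B=34 C=34 D=29] open={}
Step 19: reserve R10 A 5 -> on_hand[A=12 B=34 C=34 D=29] avail[A=7 B=34 C=34 D=29] open={R10}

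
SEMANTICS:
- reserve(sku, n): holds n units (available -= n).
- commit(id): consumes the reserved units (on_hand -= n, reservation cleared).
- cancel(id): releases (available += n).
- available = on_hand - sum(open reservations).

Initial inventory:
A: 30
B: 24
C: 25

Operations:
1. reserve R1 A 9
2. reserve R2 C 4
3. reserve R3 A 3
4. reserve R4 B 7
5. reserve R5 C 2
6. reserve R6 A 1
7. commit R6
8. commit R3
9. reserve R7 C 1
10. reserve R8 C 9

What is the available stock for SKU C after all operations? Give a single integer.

Step 1: reserve R1 A 9 -> on_hand[A=30 B=24 C=25] avail[A=21 B=24 C=25] open={R1}
Step 2: reserve R2 C 4 -> on_hand[A=30 B=24 C=25] avail[A=21 B=24 C=21] open={R1,R2}
Step 3: reserve R3 A 3 -> on_hand[A=30 B=24 C=25] avail[A=18 B=24 C=21] open={R1,R2,R3}
Step 4: reserve R4 B 7 -> on_hand[A=30 B=24 C=25] avail[A=18 B=17 C=21] open={R1,R2,R3,R4}
Step 5: reserve R5 C 2 -> on_hand[A=30 B=24 C=25] avail[A=18 B=17 C=19] open={R1,R2,R3,R4,R5}
Step 6: reserve R6 A 1 -> on_hand[A=30 B=24 C=25] avail[A=17 B=17 C=19] open={R1,R2,R3,R4,R5,R6}
Step 7: commit R6 -> on_hand[A=29 B=24 C=25] avail[A=17 B=17 C=19] open={R1,R2,R3,R4,R5}
Step 8: commit R3 -> on_hand[A=26 B=24 C=25] avail[A=17 B=17 C=19] open={R1,R2,R4,R5}
Step 9: reserve R7 C 1 -> on_hand[A=26 B=24 C=25] avail[A=17 B=17 C=18] open={R1,R2,R4,R5,R7}
Step 10: reserve R8 C 9 -> on_hand[A=26 B=24 C=25] avail[A=17 B=17 C=9] open={R1,R2,R4,R5,R7,R8}
Final available[C] = 9

Answer: 9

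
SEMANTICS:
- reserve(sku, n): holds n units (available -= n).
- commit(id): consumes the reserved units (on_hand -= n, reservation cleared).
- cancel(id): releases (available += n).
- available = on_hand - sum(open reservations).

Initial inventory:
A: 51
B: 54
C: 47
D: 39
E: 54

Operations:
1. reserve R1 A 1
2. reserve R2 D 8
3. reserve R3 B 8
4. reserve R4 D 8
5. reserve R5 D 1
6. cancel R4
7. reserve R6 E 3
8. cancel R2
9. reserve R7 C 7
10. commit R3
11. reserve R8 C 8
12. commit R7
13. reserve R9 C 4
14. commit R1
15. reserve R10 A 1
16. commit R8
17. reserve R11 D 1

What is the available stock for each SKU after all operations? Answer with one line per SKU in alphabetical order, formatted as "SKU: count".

Answer: A: 49
B: 46
C: 28
D: 37
E: 51

Derivation:
Step 1: reserve R1 A 1 -> on_hand[A=51 B=54 C=47 D=39 E=54] avail[A=50 B=54 C=47 D=39 E=54] open={R1}
Step 2: reserve R2 D 8 -> on_hand[A=51 B=54 C=47 D=39 E=54] avail[A=50 B=54 C=47 D=31 E=54] open={R1,R2}
Step 3: reserve R3 B 8 -> on_hand[A=51 B=54 C=47 D=39 E=54] avail[A=50 B=46 C=47 D=31 E=54] open={R1,R2,R3}
Step 4: reserve R4 D 8 -> on_hand[A=51 B=54 C=47 D=39 E=54] avail[A=50 B=46 C=47 D=23 E=54] open={R1,R2,R3,R4}
Step 5: reserve R5 D 1 -> on_hand[A=51 B=54 C=47 D=39 E=54] avail[A=50 B=46 C=47 D=22 E=54] open={R1,R2,R3,R4,R5}
Step 6: cancel R4 -> on_hand[A=51 B=54 C=47 D=39 E=54] avail[A=50 B=46 C=47 D=30 E=54] open={R1,R2,R3,R5}
Step 7: reserve R6 E 3 -> on_hand[A=51 B=54 C=47 D=39 E=54] avail[A=50 B=46 C=47 D=30 E=51] open={R1,R2,R3,R5,R6}
Step 8: cancel R2 -> on_hand[A=51 B=54 C=47 D=39 E=54] avail[A=50 B=46 C=47 D=38 E=51] open={R1,R3,R5,R6}
Step 9: reserve R7 C 7 -> on_hand[A=51 B=54 C=47 D=39 E=54] avail[A=50 B=46 C=40 D=38 E=51] open={R1,R3,R5,R6,R7}
Step 10: commit R3 -> on_hand[A=51 B=46 C=47 D=39 E=54] avail[A=50 B=46 C=40 D=38 E=51] open={R1,R5,R6,R7}
Step 11: reserve R8 C 8 -> on_hand[A=51 B=46 C=47 D=39 E=54] avail[A=50 B=46 C=32 D=38 E=51] open={R1,R5,R6,R7,R8}
Step 12: commit R7 -> on_hand[A=51 B=46 C=40 D=39 E=54] avail[A=50 B=46 C=32 D=38 E=51] open={R1,R5,R6,R8}
Step 13: reserve R9 C 4 -> on_hand[A=51 B=46 C=40 D=39 E=54] avail[A=50 B=46 C=28 D=38 E=51] open={R1,R5,R6,R8,R9}
Step 14: commit R1 -> on_hand[A=50 B=46 C=40 D=39 E=54] avail[A=50 B=46 C=28 D=38 E=51] open={R5,R6,R8,R9}
Step 15: reserve R10 A 1 -> on_hand[A=50 B=46 C=40 D=39 E=54] avail[A=49 B=46 C=28 D=38 E=51] open={R10,R5,R6,R8,R9}
Step 16: commit R8 -> on_hand[A=50 B=46 C=32 D=39 E=54] avail[A=49 B=46 C=28 D=38 E=51] open={R10,R5,R6,R9}
Step 17: reserve R11 D 1 -> on_hand[A=50 B=46 C=32 D=39 E=54] avail[A=49 B=46 C=28 D=37 E=51] open={R10,R11,R5,R6,R9}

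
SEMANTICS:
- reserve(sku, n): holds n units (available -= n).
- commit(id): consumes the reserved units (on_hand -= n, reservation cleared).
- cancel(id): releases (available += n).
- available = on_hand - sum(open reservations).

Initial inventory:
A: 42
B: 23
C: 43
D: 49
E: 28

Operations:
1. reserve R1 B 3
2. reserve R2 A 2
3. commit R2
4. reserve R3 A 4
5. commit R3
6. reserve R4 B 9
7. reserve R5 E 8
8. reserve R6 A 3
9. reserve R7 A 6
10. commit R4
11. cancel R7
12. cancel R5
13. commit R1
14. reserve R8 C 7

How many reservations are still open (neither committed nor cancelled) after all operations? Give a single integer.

Answer: 2

Derivation:
Step 1: reserve R1 B 3 -> on_hand[A=42 B=23 C=43 D=49 E=28] avail[A=42 B=20 C=43 D=49 E=28] open={R1}
Step 2: reserve R2 A 2 -> on_hand[A=42 B=23 C=43 D=49 E=28] avail[A=40 B=20 C=43 D=49 E=28] open={R1,R2}
Step 3: commit R2 -> on_hand[A=40 B=23 C=43 D=49 E=28] avail[A=40 B=20 C=43 D=49 E=28] open={R1}
Step 4: reserve R3 A 4 -> on_hand[A=40 B=23 C=43 D=49 E=28] avail[A=36 B=20 C=43 D=49 E=28] open={R1,R3}
Step 5: commit R3 -> on_hand[A=36 B=23 C=43 D=49 E=28] avail[A=36 B=20 C=43 D=49 E=28] open={R1}
Step 6: reserve R4 B 9 -> on_hand[A=36 B=23 C=43 D=49 E=28] avail[A=36 B=11 C=43 D=49 E=28] open={R1,R4}
Step 7: reserve R5 E 8 -> on_hand[A=36 B=23 C=43 D=49 E=28] avail[A=36 B=11 C=43 D=49 E=20] open={R1,R4,R5}
Step 8: reserve R6 A 3 -> on_hand[A=36 B=23 C=43 D=49 E=28] avail[A=33 B=11 C=43 D=49 E=20] open={R1,R4,R5,R6}
Step 9: reserve R7 A 6 -> on_hand[A=36 B=23 C=43 D=49 E=28] avail[A=27 B=11 C=43 D=49 E=20] open={R1,R4,R5,R6,R7}
Step 10: commit R4 -> on_hand[A=36 B=14 C=43 D=49 E=28] avail[A=27 B=11 C=43 D=49 E=20] open={R1,R5,R6,R7}
Step 11: cancel R7 -> on_hand[A=36 B=14 C=43 D=49 E=28] avail[A=33 B=11 C=43 D=49 E=20] open={R1,R5,R6}
Step 12: cancel R5 -> on_hand[A=36 B=14 C=43 D=49 E=28] avail[A=33 B=11 C=43 D=49 E=28] open={R1,R6}
Step 13: commit R1 -> on_hand[A=36 B=11 C=43 D=49 E=28] avail[A=33 B=11 C=43 D=49 E=28] open={R6}
Step 14: reserve R8 C 7 -> on_hand[A=36 B=11 C=43 D=49 E=28] avail[A=33 B=11 C=36 D=49 E=28] open={R6,R8}
Open reservations: ['R6', 'R8'] -> 2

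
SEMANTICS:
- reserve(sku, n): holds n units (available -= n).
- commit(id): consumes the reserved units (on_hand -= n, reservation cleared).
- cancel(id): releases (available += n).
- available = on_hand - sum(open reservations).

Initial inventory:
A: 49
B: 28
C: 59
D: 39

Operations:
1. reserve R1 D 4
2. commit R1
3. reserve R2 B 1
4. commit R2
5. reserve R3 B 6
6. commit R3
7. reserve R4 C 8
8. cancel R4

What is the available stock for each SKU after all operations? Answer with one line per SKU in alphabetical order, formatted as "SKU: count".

Answer: A: 49
B: 21
C: 59
D: 35

Derivation:
Step 1: reserve R1 D 4 -> on_hand[A=49 B=28 C=59 D=39] avail[A=49 B=28 C=59 D=35] open={R1}
Step 2: commit R1 -> on_hand[A=49 B=28 C=59 D=35] avail[A=49 B=28 C=59 D=35] open={}
Step 3: reserve R2 B 1 -> on_hand[A=49 B=28 C=59 D=35] avail[A=49 B=27 C=59 D=35] open={R2}
Step 4: commit R2 -> on_hand[A=49 B=27 C=59 D=35] avail[A=49 B=27 C=59 D=35] open={}
Step 5: reserve R3 B 6 -> on_hand[A=49 B=27 C=59 D=35] avail[A=49 B=21 C=59 D=35] open={R3}
Step 6: commit R3 -> on_hand[A=49 B=21 C=59 D=35] avail[A=49 B=21 C=59 D=35] open={}
Step 7: reserve R4 C 8 -> on_hand[A=49 B=21 C=59 D=35] avail[A=49 B=21 C=51 D=35] open={R4}
Step 8: cancel R4 -> on_hand[A=49 B=21 C=59 D=35] avail[A=49 B=21 C=59 D=35] open={}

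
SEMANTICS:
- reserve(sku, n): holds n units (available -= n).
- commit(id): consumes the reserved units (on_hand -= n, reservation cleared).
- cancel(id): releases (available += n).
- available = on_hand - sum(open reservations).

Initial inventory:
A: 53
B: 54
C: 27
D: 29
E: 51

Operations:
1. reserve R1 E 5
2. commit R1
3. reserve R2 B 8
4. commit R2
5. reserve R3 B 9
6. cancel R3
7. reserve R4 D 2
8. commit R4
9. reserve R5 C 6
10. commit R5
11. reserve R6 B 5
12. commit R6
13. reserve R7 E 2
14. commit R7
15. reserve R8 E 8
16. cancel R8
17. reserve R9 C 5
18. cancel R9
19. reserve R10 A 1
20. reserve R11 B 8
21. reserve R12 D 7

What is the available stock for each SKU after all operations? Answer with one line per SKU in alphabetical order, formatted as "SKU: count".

Step 1: reserve R1 E 5 -> on_hand[A=53 B=54 C=27 D=29 E=51] avail[A=53 B=54 C=27 D=29 E=46] open={R1}
Step 2: commit R1 -> on_hand[A=53 B=54 C=27 D=29 E=46] avail[A=53 B=54 C=27 D=29 E=46] open={}
Step 3: reserve R2 B 8 -> on_hand[A=53 B=54 C=27 D=29 E=46] avail[A=53 B=46 C=27 D=29 E=46] open={R2}
Step 4: commit R2 -> on_hand[A=53 B=46 C=27 D=29 E=46] avail[A=53 B=46 C=27 D=29 E=46] open={}
Step 5: reserve R3 B 9 -> on_hand[A=53 B=46 C=27 D=29 E=46] avail[A=53 B=37 C=27 D=29 E=46] open={R3}
Step 6: cancel R3 -> on_hand[A=53 B=46 C=27 D=29 E=46] avail[A=53 B=46 C=27 D=29 E=46] open={}
Step 7: reserve R4 D 2 -> on_hand[A=53 B=46 C=27 D=29 E=46] avail[A=53 B=46 C=27 D=27 E=46] open={R4}
Step 8: commit R4 -> on_hand[A=53 B=46 C=27 D=27 E=46] avail[A=53 B=46 C=27 D=27 E=46] open={}
Step 9: reserve R5 C 6 -> on_hand[A=53 B=46 C=27 D=27 E=46] avail[A=53 B=46 C=21 D=27 E=46] open={R5}
Step 10: commit R5 -> on_hand[A=53 B=46 C=21 D=27 E=46] avail[A=53 B=46 C=21 D=27 E=46] open={}
Step 11: reserve R6 B 5 -> on_hand[A=53 B=46 C=21 D=27 E=46] avail[A=53 B=41 C=21 D=27 E=46] open={R6}
Step 12: commit R6 -> on_hand[A=53 B=41 C=21 D=27 E=46] avail[A=53 B=41 C=21 D=27 E=46] open={}
Step 13: reserve R7 E 2 -> on_hand[A=53 B=41 C=21 D=27 E=46] avail[A=53 B=41 C=21 D=27 E=44] open={R7}
Step 14: commit R7 -> on_hand[A=53 B=41 C=21 D=27 E=44] avail[A=53 B=41 C=21 D=27 E=44] open={}
Step 15: reserve R8 E 8 -> on_hand[A=53 B=41 C=21 D=27 E=44] avail[A=53 B=41 C=21 D=27 E=36] open={R8}
Step 16: cancel R8 -> on_hand[A=53 B=41 C=21 D=27 E=44] avail[A=53 B=41 C=21 D=27 E=44] open={}
Step 17: reserve R9 C 5 -> on_hand[A=53 B=41 C=21 D=27 E=44] avail[A=53 B=41 C=16 D=27 E=44] open={R9}
Step 18: cancel R9 -> on_hand[A=53 B=41 C=21 D=27 E=44] avail[A=53 B=41 C=21 D=27 E=44] open={}
Step 19: reserve R10 A 1 -> on_hand[A=53 B=41 C=21 D=27 E=44] avail[A=52 B=41 C=21 D=27 E=44] open={R10}
Step 20: reserve R11 B 8 -> on_hand[A=53 B=41 C=21 D=27 E=44] avail[A=52 B=33 C=21 D=27 E=44] open={R10,R11}
Step 21: reserve R12 D 7 -> on_hand[A=53 B=41 C=21 D=27 E=44] avail[A=52 B=33 C=21 D=20 E=44] open={R10,R11,R12}

Answer: A: 52
B: 33
C: 21
D: 20
E: 44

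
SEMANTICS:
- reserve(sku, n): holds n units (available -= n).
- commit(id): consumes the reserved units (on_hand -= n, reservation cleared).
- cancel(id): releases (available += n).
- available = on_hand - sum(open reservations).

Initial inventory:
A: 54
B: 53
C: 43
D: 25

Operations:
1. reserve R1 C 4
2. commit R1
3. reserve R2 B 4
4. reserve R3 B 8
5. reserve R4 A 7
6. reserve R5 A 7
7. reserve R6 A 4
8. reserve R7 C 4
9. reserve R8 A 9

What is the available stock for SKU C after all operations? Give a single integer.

Step 1: reserve R1 C 4 -> on_hand[A=54 B=53 C=43 D=25] avail[A=54 B=53 C=39 D=25] open={R1}
Step 2: commit R1 -> on_hand[A=54 B=53 C=39 D=25] avail[A=54 B=53 C=39 D=25] open={}
Step 3: reserve R2 B 4 -> on_hand[A=54 B=53 C=39 D=25] avail[A=54 B=49 C=39 D=25] open={R2}
Step 4: reserve R3 B 8 -> on_hand[A=54 B=53 C=39 D=25] avail[A=54 B=41 C=39 D=25] open={R2,R3}
Step 5: reserve R4 A 7 -> on_hand[A=54 B=53 C=39 D=25] avail[A=47 B=41 C=39 D=25] open={R2,R3,R4}
Step 6: reserve R5 A 7 -> on_hand[A=54 B=53 C=39 D=25] avail[A=40 B=41 C=39 D=25] open={R2,R3,R4,R5}
Step 7: reserve R6 A 4 -> on_hand[A=54 B=53 C=39 D=25] avail[A=36 B=41 C=39 D=25] open={R2,R3,R4,R5,R6}
Step 8: reserve R7 C 4 -> on_hand[A=54 B=53 C=39 D=25] avail[A=36 B=41 C=35 D=25] open={R2,R3,R4,R5,R6,R7}
Step 9: reserve R8 A 9 -> on_hand[A=54 B=53 C=39 D=25] avail[A=27 B=41 C=35 D=25] open={R2,R3,R4,R5,R6,R7,R8}
Final available[C] = 35

Answer: 35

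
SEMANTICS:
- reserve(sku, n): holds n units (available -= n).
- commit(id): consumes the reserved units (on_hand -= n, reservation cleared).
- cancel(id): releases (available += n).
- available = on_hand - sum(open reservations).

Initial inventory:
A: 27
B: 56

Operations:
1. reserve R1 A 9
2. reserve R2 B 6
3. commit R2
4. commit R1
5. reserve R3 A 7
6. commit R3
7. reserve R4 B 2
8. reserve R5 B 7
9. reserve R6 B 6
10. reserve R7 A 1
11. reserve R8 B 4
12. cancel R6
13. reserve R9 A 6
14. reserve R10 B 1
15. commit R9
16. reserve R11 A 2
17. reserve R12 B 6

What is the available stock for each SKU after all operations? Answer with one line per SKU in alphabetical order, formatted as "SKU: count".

Step 1: reserve R1 A 9 -> on_hand[A=27 B=56] avail[A=18 B=56] open={R1}
Step 2: reserve R2 B 6 -> on_hand[A=27 B=56] avail[A=18 B=50] open={R1,R2}
Step 3: commit R2 -> on_hand[A=27 B=50] avail[A=18 B=50] open={R1}
Step 4: commit R1 -> on_hand[A=18 B=50] avail[A=18 B=50] open={}
Step 5: reserve R3 A 7 -> on_hand[A=18 B=50] avail[A=11 B=50] open={R3}
Step 6: commit R3 -> on_hand[A=11 B=50] avail[A=11 B=50] open={}
Step 7: reserve R4 B 2 -> on_hand[A=11 B=50] avail[A=11 B=48] open={R4}
Step 8: reserve R5 B 7 -> on_hand[A=11 B=50] avail[A=11 B=41] open={R4,R5}
Step 9: reserve R6 B 6 -> on_hand[A=11 B=50] avail[A=11 B=35] open={R4,R5,R6}
Step 10: reserve R7 A 1 -> on_hand[A=11 B=50] avail[A=10 B=35] open={R4,R5,R6,R7}
Step 11: reserve R8 B 4 -> on_hand[A=11 B=50] avail[A=10 B=31] open={R4,R5,R6,R7,R8}
Step 12: cancel R6 -> on_hand[A=11 B=50] avail[A=10 B=37] open={R4,R5,R7,R8}
Step 13: reserve R9 A 6 -> on_hand[A=11 B=50] avail[A=4 B=37] open={R4,R5,R7,R8,R9}
Step 14: reserve R10 B 1 -> on_hand[A=11 B=50] avail[A=4 B=36] open={R10,R4,R5,R7,R8,R9}
Step 15: commit R9 -> on_hand[A=5 B=50] avail[A=4 B=36] open={R10,R4,R5,R7,R8}
Step 16: reserve R11 A 2 -> on_hand[A=5 B=50] avail[A=2 B=36] open={R10,R11,R4,R5,R7,R8}
Step 17: reserve R12 B 6 -> on_hand[A=5 B=50] avail[A=2 B=30] open={R10,R11,R12,R4,R5,R7,R8}

Answer: A: 2
B: 30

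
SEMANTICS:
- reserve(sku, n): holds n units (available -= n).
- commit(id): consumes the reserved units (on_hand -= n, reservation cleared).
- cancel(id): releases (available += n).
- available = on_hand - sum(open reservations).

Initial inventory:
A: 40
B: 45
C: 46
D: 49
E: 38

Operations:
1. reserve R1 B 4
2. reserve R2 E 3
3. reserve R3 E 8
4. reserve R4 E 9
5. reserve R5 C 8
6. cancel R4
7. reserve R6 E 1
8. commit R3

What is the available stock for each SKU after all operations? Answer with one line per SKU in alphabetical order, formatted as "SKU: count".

Step 1: reserve R1 B 4 -> on_hand[A=40 B=45 C=46 D=49 E=38] avail[A=40 B=41 C=46 D=49 E=38] open={R1}
Step 2: reserve R2 E 3 -> on_hand[A=40 B=45 C=46 D=49 E=38] avail[A=40 B=41 C=46 D=49 E=35] open={R1,R2}
Step 3: reserve R3 E 8 -> on_hand[A=40 B=45 C=46 D=49 E=38] avail[A=40 B=41 C=46 D=49 E=27] open={R1,R2,R3}
Step 4: reserve R4 E 9 -> on_hand[A=40 B=45 C=46 D=49 E=38] avail[A=40 B=41 C=46 D=49 E=18] open={R1,R2,R3,R4}
Step 5: reserve R5 C 8 -> on_hand[A=40 B=45 C=46 D=49 E=38] avail[A=40 B=41 C=38 D=49 E=18] open={R1,R2,R3,R4,R5}
Step 6: cancel R4 -> on_hand[A=40 B=45 C=46 D=49 E=38] avail[A=40 B=41 C=38 D=49 E=27] open={R1,R2,R3,R5}
Step 7: reserve R6 E 1 -> on_hand[A=40 B=45 C=46 D=49 E=38] avail[A=40 B=41 C=38 D=49 E=26] open={R1,R2,R3,R5,R6}
Step 8: commit R3 -> on_hand[A=40 B=45 C=46 D=49 E=30] avail[A=40 B=41 C=38 D=49 E=26] open={R1,R2,R5,R6}

Answer: A: 40
B: 41
C: 38
D: 49
E: 26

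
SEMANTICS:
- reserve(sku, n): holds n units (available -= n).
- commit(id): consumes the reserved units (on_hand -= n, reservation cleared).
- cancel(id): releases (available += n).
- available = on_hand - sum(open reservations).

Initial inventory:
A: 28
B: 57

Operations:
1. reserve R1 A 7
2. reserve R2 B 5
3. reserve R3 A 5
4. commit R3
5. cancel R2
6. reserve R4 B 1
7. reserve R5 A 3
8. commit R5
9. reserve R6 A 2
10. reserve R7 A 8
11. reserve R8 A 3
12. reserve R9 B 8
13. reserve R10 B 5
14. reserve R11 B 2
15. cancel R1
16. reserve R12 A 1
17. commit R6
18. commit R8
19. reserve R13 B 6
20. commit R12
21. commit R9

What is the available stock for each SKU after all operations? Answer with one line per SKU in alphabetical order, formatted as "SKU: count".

Step 1: reserve R1 A 7 -> on_hand[A=28 B=57] avail[A=21 B=57] open={R1}
Step 2: reserve R2 B 5 -> on_hand[A=28 B=57] avail[A=21 B=52] open={R1,R2}
Step 3: reserve R3 A 5 -> on_hand[A=28 B=57] avail[A=16 B=52] open={R1,R2,R3}
Step 4: commit R3 -> on_hand[A=23 B=57] avail[A=16 B=52] open={R1,R2}
Step 5: cancel R2 -> on_hand[A=23 B=57] avail[A=16 B=57] open={R1}
Step 6: reserve R4 B 1 -> on_hand[A=23 B=57] avail[A=16 B=56] open={R1,R4}
Step 7: reserve R5 A 3 -> on_hand[A=23 B=57] avail[A=13 B=56] open={R1,R4,R5}
Step 8: commit R5 -> on_hand[A=20 B=57] avail[A=13 B=56] open={R1,R4}
Step 9: reserve R6 A 2 -> on_hand[A=20 B=57] avail[A=11 B=56] open={R1,R4,R6}
Step 10: reserve R7 A 8 -> on_hand[A=20 B=57] avail[A=3 B=56] open={R1,R4,R6,R7}
Step 11: reserve R8 A 3 -> on_hand[A=20 B=57] avail[A=0 B=56] open={R1,R4,R6,R7,R8}
Step 12: reserve R9 B 8 -> on_hand[A=20 B=57] avail[A=0 B=48] open={R1,R4,R6,R7,R8,R9}
Step 13: reserve R10 B 5 -> on_hand[A=20 B=57] avail[A=0 B=43] open={R1,R10,R4,R6,R7,R8,R9}
Step 14: reserve R11 B 2 -> on_hand[A=20 B=57] avail[A=0 B=41] open={R1,R10,R11,R4,R6,R7,R8,R9}
Step 15: cancel R1 -> on_hand[A=20 B=57] avail[A=7 B=41] open={R10,R11,R4,R6,R7,R8,R9}
Step 16: reserve R12 A 1 -> on_hand[A=20 B=57] avail[A=6 B=41] open={R10,R11,R12,R4,R6,R7,R8,R9}
Step 17: commit R6 -> on_hand[A=18 B=57] avail[A=6 B=41] open={R10,R11,R12,R4,R7,R8,R9}
Step 18: commit R8 -> on_hand[A=15 B=57] avail[A=6 B=41] open={R10,R11,R12,R4,R7,R9}
Step 19: reserve R13 B 6 -> on_hand[A=15 B=57] avail[A=6 B=35] open={R10,R11,R12,R13,R4,R7,R9}
Step 20: commit R12 -> on_hand[A=14 B=57] avail[A=6 B=35] open={R10,R11,R13,R4,R7,R9}
Step 21: commit R9 -> on_hand[A=14 B=49] avail[A=6 B=35] open={R10,R11,R13,R4,R7}

Answer: A: 6
B: 35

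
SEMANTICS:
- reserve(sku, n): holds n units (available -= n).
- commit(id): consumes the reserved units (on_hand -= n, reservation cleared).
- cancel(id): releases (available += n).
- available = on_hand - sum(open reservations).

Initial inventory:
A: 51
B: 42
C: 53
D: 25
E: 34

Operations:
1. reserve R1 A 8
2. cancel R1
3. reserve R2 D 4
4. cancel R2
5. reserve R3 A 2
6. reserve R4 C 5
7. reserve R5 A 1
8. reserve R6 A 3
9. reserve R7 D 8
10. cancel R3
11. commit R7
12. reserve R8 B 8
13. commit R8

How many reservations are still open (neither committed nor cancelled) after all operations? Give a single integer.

Step 1: reserve R1 A 8 -> on_hand[A=51 B=42 C=53 D=25 E=34] avail[A=43 B=42 C=53 D=25 E=34] open={R1}
Step 2: cancel R1 -> on_hand[A=51 B=42 C=53 D=25 E=34] avail[A=51 B=42 C=53 D=25 E=34] open={}
Step 3: reserve R2 D 4 -> on_hand[A=51 B=42 C=53 D=25 E=34] avail[A=51 B=42 C=53 D=21 E=34] open={R2}
Step 4: cancel R2 -> on_hand[A=51 B=42 C=53 D=25 E=34] avail[A=51 B=42 C=53 D=25 E=34] open={}
Step 5: reserve R3 A 2 -> on_hand[A=51 B=42 C=53 D=25 E=34] avail[A=49 B=42 C=53 D=25 E=34] open={R3}
Step 6: reserve R4 C 5 -> on_hand[A=51 B=42 C=53 D=25 E=34] avail[A=49 B=42 C=48 D=25 E=34] open={R3,R4}
Step 7: reserve R5 A 1 -> on_hand[A=51 B=42 C=53 D=25 E=34] avail[A=48 B=42 C=48 D=25 E=34] open={R3,R4,R5}
Step 8: reserve R6 A 3 -> on_hand[A=51 B=42 C=53 D=25 E=34] avail[A=45 B=42 C=48 D=25 E=34] open={R3,R4,R5,R6}
Step 9: reserve R7 D 8 -> on_hand[A=51 B=42 C=53 D=25 E=34] avail[A=45 B=42 C=48 D=17 E=34] open={R3,R4,R5,R6,R7}
Step 10: cancel R3 -> on_hand[A=51 B=42 C=53 D=25 E=34] avail[A=47 B=42 C=48 D=17 E=34] open={R4,R5,R6,R7}
Step 11: commit R7 -> on_hand[A=51 B=42 C=53 D=17 E=34] avail[A=47 B=42 C=48 D=17 E=34] open={R4,R5,R6}
Step 12: reserve R8 B 8 -> on_hand[A=51 B=42 C=53 D=17 E=34] avail[A=47 B=34 C=48 D=17 E=34] open={R4,R5,R6,R8}
Step 13: commit R8 -> on_hand[A=51 B=34 C=53 D=17 E=34] avail[A=47 B=34 C=48 D=17 E=34] open={R4,R5,R6}
Open reservations: ['R4', 'R5', 'R6'] -> 3

Answer: 3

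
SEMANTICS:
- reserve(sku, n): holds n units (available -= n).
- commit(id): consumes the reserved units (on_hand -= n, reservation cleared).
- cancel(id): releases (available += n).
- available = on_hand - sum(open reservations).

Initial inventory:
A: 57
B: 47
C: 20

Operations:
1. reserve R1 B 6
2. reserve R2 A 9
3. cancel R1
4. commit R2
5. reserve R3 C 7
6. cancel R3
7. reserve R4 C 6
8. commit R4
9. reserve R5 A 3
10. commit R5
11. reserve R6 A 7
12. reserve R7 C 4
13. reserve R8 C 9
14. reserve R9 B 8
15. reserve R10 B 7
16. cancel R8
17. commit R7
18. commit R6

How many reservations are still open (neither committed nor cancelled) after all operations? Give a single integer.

Answer: 2

Derivation:
Step 1: reserve R1 B 6 -> on_hand[A=57 B=47 C=20] avail[A=57 B=41 C=20] open={R1}
Step 2: reserve R2 A 9 -> on_hand[A=57 B=47 C=20] avail[A=48 B=41 C=20] open={R1,R2}
Step 3: cancel R1 -> on_hand[A=57 B=47 C=20] avail[A=48 B=47 C=20] open={R2}
Step 4: commit R2 -> on_hand[A=48 B=47 C=20] avail[A=48 B=47 C=20] open={}
Step 5: reserve R3 C 7 -> on_hand[A=48 B=47 C=20] avail[A=48 B=47 C=13] open={R3}
Step 6: cancel R3 -> on_hand[A=48 B=47 C=20] avail[A=48 B=47 C=20] open={}
Step 7: reserve R4 C 6 -> on_hand[A=48 B=47 C=20] avail[A=48 B=47 C=14] open={R4}
Step 8: commit R4 -> on_hand[A=48 B=47 C=14] avail[A=48 B=47 C=14] open={}
Step 9: reserve R5 A 3 -> on_hand[A=48 B=47 C=14] avail[A=45 B=47 C=14] open={R5}
Step 10: commit R5 -> on_hand[A=45 B=47 C=14] avail[A=45 B=47 C=14] open={}
Step 11: reserve R6 A 7 -> on_hand[A=45 B=47 C=14] avail[A=38 B=47 C=14] open={R6}
Step 12: reserve R7 C 4 -> on_hand[A=45 B=47 C=14] avail[A=38 B=47 C=10] open={R6,R7}
Step 13: reserve R8 C 9 -> on_hand[A=45 B=47 C=14] avail[A=38 B=47 C=1] open={R6,R7,R8}
Step 14: reserve R9 B 8 -> on_hand[A=45 B=47 C=14] avail[A=38 B=39 C=1] open={R6,R7,R8,R9}
Step 15: reserve R10 B 7 -> on_hand[A=45 B=47 C=14] avail[A=38 B=32 C=1] open={R10,R6,R7,R8,R9}
Step 16: cancel R8 -> on_hand[A=45 B=47 C=14] avail[A=38 B=32 C=10] open={R10,R6,R7,R9}
Step 17: commit R7 -> on_hand[A=45 B=47 C=10] avail[A=38 B=32 C=10] open={R10,R6,R9}
Step 18: commit R6 -> on_hand[A=38 B=47 C=10] avail[A=38 B=32 C=10] open={R10,R9}
Open reservations: ['R10', 'R9'] -> 2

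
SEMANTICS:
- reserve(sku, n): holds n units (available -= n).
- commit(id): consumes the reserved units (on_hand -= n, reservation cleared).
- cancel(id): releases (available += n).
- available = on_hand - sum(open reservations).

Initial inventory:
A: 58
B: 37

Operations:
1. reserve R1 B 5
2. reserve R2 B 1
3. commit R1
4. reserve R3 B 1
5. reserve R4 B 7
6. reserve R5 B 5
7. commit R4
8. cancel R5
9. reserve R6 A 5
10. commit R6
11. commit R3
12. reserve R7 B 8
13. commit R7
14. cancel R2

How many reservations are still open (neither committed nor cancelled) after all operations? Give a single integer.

Answer: 0

Derivation:
Step 1: reserve R1 B 5 -> on_hand[A=58 B=37] avail[A=58 B=32] open={R1}
Step 2: reserve R2 B 1 -> on_hand[A=58 B=37] avail[A=58 B=31] open={R1,R2}
Step 3: commit R1 -> on_hand[A=58 B=32] avail[A=58 B=31] open={R2}
Step 4: reserve R3 B 1 -> on_hand[A=58 B=32] avail[A=58 B=30] open={R2,R3}
Step 5: reserve R4 B 7 -> on_hand[A=58 B=32] avail[A=58 B=23] open={R2,R3,R4}
Step 6: reserve R5 B 5 -> on_hand[A=58 B=32] avail[A=58 B=18] open={R2,R3,R4,R5}
Step 7: commit R4 -> on_hand[A=58 B=25] avail[A=58 B=18] open={R2,R3,R5}
Step 8: cancel R5 -> on_hand[A=58 B=25] avail[A=58 B=23] open={R2,R3}
Step 9: reserve R6 A 5 -> on_hand[A=58 B=25] avail[A=53 B=23] open={R2,R3,R6}
Step 10: commit R6 -> on_hand[A=53 B=25] avail[A=53 B=23] open={R2,R3}
Step 11: commit R3 -> on_hand[A=53 B=24] avail[A=53 B=23] open={R2}
Step 12: reserve R7 B 8 -> on_hand[A=53 B=24] avail[A=53 B=15] open={R2,R7}
Step 13: commit R7 -> on_hand[A=53 B=16] avail[A=53 B=15] open={R2}
Step 14: cancel R2 -> on_hand[A=53 B=16] avail[A=53 B=16] open={}
Open reservations: [] -> 0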